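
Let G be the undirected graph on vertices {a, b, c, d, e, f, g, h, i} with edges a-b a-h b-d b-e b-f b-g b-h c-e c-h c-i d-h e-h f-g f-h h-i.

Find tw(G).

A width-2 tree decomposition is:
Bags: B1 = {b, e, h}  B2 = {b, d, h}  B3 = {b, f, h}  B4 = {c, e, h}  B5 = {a, b, h}  B6 = {b, f, g}  B7 = {c, h, i}
Tree: B1–B2, B1–B3, B1–B4, B1–B5, B3–B6, B4–B7
The largest bag has 3 vertices, giving width 2; this decomposition certifies tw(G) ≤ 2. For the lower bound, the 3 vertices {b, f, g} are pairwise adjacent, and any tree decomposition puts a clique entirely inside one bag — forcing width ≥ 2. Therefore the treewidth is 2.

2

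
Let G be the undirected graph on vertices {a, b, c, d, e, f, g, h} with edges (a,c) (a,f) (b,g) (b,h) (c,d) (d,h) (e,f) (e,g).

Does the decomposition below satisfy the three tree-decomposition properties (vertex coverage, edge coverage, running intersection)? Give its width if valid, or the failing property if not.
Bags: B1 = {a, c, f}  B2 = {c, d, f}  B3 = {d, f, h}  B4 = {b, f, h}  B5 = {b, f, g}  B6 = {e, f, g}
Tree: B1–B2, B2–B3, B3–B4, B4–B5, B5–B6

Yes; width 2.

Checking the three conditions: (i) the bags cover all of {a, b, c, d, e, f, g, h}; (ii) for each edge, some bag contains both endpoints; (iii) the bags containing any fixed vertex form a subtree. All hold, so the decomposition is valid with width 3 − 1 = 2.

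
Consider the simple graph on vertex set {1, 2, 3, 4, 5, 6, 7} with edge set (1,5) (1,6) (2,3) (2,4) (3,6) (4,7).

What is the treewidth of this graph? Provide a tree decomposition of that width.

Each bag holds 2 vertices, so the decomposition has width 1, which upper-bounds the treewidth. Since G has at least one edge (e.g. 7–4), it is not an edgeless graph, so tw(G) ≥ 1. The upper and lower bounds meet at 1, so that is the treewidth.

Treewidth 1.
One optimal decomposition is:
Bags: B1 = {4, 7}  B2 = {2, 4}  B3 = {2, 3}  B4 = {3, 6}  B5 = {1, 6}  B6 = {1, 5}
Tree: B1–B2, B2–B3, B3–B4, B4–B5, B5–B6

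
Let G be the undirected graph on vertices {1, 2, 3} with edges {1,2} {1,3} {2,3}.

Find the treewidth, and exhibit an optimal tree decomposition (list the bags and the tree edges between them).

A single bag containing all 3 vertices is trivially a valid decomposition of width 2. On the other hand G contains the 3-clique {1, 2, 3}. A clique must lie in a single bag of any decomposition, so no decomposition can have width below 2. Therefore the treewidth is 2.

Treewidth 2.
One optimal decomposition is:
Bags: B1 = {1, 2, 3}
Tree: (single bag)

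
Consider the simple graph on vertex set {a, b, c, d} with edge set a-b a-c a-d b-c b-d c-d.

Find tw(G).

A width-3 tree decomposition is:
Bags: B1 = {a, b, c, d}
Tree: (single bag)
With just one bag of size 4, the width is 4 − 1 = 3, so tw(G) ≤ 3. Conversely, {a, b, c, d} is a clique of size 4, and the vertices of any clique must share a bag in every tree decomposition; so some bag has ≥ 4 vertices and tw(G) ≥ 3. The upper and lower bounds meet at 3, so that is the treewidth.

3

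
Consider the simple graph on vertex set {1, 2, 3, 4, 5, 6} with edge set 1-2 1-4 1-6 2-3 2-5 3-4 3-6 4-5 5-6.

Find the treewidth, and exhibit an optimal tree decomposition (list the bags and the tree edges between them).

Every bag has size at most 4, so the width is 4 − 1 = 3 and tw(G) ≤ 3. For the lower bound: the 4 vertex sets {5,6}, {1,2}, {4}, {3} are disjoint, each induces a connected subgraph, and every pair is joined by at least one edge of G. Contracting each set to a single vertex therefore yields K_{4} as a minor, and since treewidth is minor-monotone, tw(G) ≥ tw(K_{4}) = 3. Combining the bounds, tw(G) = 3.

Treewidth 3.
One such decomposition:
Bags: B1 = {2, 4, 5, 6}  B2 = {1, 2, 4, 6}  B3 = {2, 3, 4, 6}
Tree: B1–B2, B2–B3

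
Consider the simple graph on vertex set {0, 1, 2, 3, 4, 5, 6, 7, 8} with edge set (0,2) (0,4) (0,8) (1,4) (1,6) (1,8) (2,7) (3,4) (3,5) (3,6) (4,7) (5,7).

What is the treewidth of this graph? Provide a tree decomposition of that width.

Treewidth 3.
One optimal decomposition is:
Bags: B1 = {1, 3, 5, 6}  B2 = {1, 3, 4, 5}  B3 = {1, 4, 5, 7}  B4 = {1, 4, 7, 8}  B5 = {0, 4, 7, 8}  B6 = {0, 2, 7, 8}
Tree: B1–B2, B2–B3, B3–B4, B4–B5, B5–B6

The largest bag has 4 vertices, giving width 3; this decomposition certifies tw(G) ≤ 3. For the lower bound: the 4 vertex sets {3,5,6}, {1}, {4}, {0,2,7,8} are disjoint, each induces a connected subgraph, and every pair is joined by at least one edge of G. Contracting each set to a single vertex therefore yields K_{4} as a minor, and since treewidth is minor-monotone, tw(G) ≥ tw(K_{4}) = 3. Hence tw(G) = 3 exactly.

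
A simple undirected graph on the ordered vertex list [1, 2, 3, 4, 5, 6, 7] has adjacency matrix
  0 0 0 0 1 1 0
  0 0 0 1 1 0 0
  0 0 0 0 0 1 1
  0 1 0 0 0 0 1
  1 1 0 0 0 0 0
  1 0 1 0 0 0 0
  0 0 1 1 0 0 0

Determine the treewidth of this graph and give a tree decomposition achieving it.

Treewidth 2.
One optimal decomposition is:
Bags: B1 = {2, 4, 5}  B2 = {4, 5, 7}  B3 = {3, 5, 7}  B4 = {3, 5, 6}  B5 = {1, 5, 6}
Tree: B1–B2, B2–B3, B3–B4, B4–B5

Each bag holds 3 vertices, so the decomposition has width 2, which upper-bounds the treewidth. Since 5–2–4–7–3–6–1–5 is a cycle in G, G is not acyclic. Forests are exactly the graphs of treewidth ≤ 1, so tw(G) ≥ 2. Hence tw(G) = 2 exactly.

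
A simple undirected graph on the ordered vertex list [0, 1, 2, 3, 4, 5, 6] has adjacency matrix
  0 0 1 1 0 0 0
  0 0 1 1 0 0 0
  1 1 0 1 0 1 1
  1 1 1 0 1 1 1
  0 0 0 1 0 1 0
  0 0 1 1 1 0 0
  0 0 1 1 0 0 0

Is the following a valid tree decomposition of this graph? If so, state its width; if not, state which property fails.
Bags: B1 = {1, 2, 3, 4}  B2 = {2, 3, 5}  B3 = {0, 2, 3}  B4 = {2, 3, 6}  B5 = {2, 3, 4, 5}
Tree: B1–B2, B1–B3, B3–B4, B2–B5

A tree decomposition must satisfy three properties: every vertex lies in some bag; for every edge, both endpoints lie together in some bag; and for every vertex, the bags containing it form a connected subtree. Here bags containing vertex 4 are not connected in the tree, so the decomposition is invalid.

No — bags containing vertex 4 are not connected in the tree.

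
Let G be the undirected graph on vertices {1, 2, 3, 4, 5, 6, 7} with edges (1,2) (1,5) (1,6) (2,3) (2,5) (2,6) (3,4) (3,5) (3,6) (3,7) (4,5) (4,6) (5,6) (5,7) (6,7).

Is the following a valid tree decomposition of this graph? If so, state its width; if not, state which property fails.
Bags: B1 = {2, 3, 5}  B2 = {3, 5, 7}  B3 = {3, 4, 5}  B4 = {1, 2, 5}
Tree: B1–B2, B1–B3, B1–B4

A tree decomposition must satisfy three properties: every vertex lies in some bag; for every edge, both endpoints lie together in some bag; and for every vertex, the bags containing it form a connected subtree. Here vertex 6 appears in no bag, so the decomposition is invalid.

No — vertex 6 appears in no bag.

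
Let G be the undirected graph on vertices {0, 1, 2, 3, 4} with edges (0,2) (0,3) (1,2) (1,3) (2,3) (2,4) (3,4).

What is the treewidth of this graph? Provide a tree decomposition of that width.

The largest bag has 3 vertices, giving width 2; this decomposition certifies tw(G) ≤ 2. On the other hand G contains the 3-clique {0, 2, 3}. A clique must lie in a single bag of any decomposition, so no decomposition can have width below 2. Combining the bounds, tw(G) = 2.

Treewidth 2.
One optimal decomposition is:
Bags: B1 = {2, 3, 4}  B2 = {1, 2, 3}  B3 = {0, 2, 3}
Tree: B1–B2, B2–B3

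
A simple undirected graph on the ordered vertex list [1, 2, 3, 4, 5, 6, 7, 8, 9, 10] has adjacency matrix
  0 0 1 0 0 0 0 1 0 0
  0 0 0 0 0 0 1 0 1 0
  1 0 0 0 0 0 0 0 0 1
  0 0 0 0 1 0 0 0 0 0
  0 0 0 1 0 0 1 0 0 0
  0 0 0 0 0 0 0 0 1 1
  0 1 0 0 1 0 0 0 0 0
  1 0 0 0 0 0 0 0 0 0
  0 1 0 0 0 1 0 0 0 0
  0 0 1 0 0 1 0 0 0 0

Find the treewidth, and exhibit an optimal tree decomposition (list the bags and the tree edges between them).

Every bag has size at most 2, so the width is 2 − 1 = 1 and tw(G) ≤ 1. G has an edge, so its treewidth is at least 1. Hence tw(G) = 1 exactly.

Treewidth 1.
One optimal decomposition is:
Bags: B1 = {4, 5}  B2 = {5, 7}  B3 = {2, 7}  B4 = {2, 9}  B5 = {6, 9}  B6 = {6, 10}  B7 = {3, 10}  B8 = {1, 3}  B9 = {1, 8}
Tree: B1–B2, B2–B3, B3–B4, B4–B5, B5–B6, B6–B7, B7–B8, B8–B9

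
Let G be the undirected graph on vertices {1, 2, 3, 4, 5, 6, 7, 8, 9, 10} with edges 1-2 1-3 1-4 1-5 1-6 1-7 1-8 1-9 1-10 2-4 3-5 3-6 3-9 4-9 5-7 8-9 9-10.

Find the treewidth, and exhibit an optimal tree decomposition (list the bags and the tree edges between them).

Every bag has size at most 3, so the width is 3 − 1 = 2 and tw(G) ≤ 2. For the lower bound, the 3 vertices {1, 2, 4} are pairwise adjacent, and any tree decomposition puts a clique entirely inside one bag — forcing width ≥ 2. Hence tw(G) = 2 exactly.

Treewidth 2.
Bags: B1 = {1, 9, 10}  B2 = {1, 8, 9}  B3 = {1, 3, 9}  B4 = {1, 3, 5}  B5 = {1, 5, 7}  B6 = {1, 3, 6}  B7 = {1, 4, 9}  B8 = {1, 2, 4}
Tree: B1–B2, B1–B3, B3–B4, B4–B5, B4–B6, B3–B7, B7–B8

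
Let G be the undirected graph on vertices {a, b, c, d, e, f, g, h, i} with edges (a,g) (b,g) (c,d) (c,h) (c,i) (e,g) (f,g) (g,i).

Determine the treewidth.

A width-1 tree decomposition is:
Bags: B1 = {c, i}  B2 = {g, i}  B3 = {f, g}  B4 = {c, h}  B5 = {e, g}  B6 = {b, g}  B7 = {a, g}  B8 = {c, d}
Tree: B1–B2, B2–B3, B1–B4, B2–B5, B5–B6, B6–B7, B4–B8
Each bag holds 2 vertices, so the decomposition has width 1, which upper-bounds the treewidth. Since G has at least one edge (e.g. c–i), it is not an edgeless graph, so tw(G) ≥ 1. The upper and lower bounds meet at 1, so that is the treewidth.

1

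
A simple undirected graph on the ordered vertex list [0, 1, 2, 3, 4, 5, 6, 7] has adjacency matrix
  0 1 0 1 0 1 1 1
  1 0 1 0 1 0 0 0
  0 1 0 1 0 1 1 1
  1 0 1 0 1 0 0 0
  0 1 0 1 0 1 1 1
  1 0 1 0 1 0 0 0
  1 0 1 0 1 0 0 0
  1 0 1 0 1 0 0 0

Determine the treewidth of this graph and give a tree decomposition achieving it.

Treewidth 3.
Bags: B1 = {0, 2, 4, 7}  B2 = {0, 2, 3, 4}  B3 = {0, 1, 2, 4}  B4 = {0, 2, 4, 6}  B5 = {0, 2, 4, 5}
Tree: B1–B2, B2–B3, B3–B4, B4–B5

The largest bag has 4 vertices, giving width 3; this decomposition certifies tw(G) ≤ 3. For the lower bound: the 4 vertex sets {0,7}, {2,3}, {4}, {1} are disjoint, each induces a connected subgraph, and every pair is joined by at least one edge of G. Contracting each set to a single vertex therefore yields K_{4} as a minor, and since treewidth is minor-monotone, tw(G) ≥ tw(K_{4}) = 3. The upper and lower bounds meet at 3, so that is the treewidth.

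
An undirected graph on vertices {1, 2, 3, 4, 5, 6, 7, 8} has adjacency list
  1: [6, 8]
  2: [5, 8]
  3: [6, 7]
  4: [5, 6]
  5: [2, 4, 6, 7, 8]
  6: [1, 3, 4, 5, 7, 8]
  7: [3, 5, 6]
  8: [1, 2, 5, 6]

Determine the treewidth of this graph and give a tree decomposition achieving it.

Treewidth 2.
Bags: B1 = {2, 5, 8}  B2 = {5, 6, 8}  B3 = {1, 6, 8}  B4 = {5, 6, 7}  B5 = {3, 6, 7}  B6 = {4, 5, 6}
Tree: B1–B2, B2–B3, B2–B4, B4–B5, B2–B6

The largest bag has 3 vertices, giving width 2; this decomposition certifies tw(G) ≤ 2. On the other hand G contains the 3-clique {2, 5, 8}. A clique must lie in a single bag of any decomposition, so no decomposition can have width below 2. Combining the bounds, tw(G) = 2.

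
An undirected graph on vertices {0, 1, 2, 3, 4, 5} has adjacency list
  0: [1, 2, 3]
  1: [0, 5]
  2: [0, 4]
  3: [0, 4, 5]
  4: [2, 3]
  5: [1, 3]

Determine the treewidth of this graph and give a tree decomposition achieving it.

Treewidth 2.
Bags: B1 = {1, 3, 5}  B2 = {0, 1, 3}  B3 = {0, 3, 4}  B4 = {0, 2, 4}
Tree: B1–B2, B2–B3, B3–B4

Each bag holds 3 vertices, so the decomposition has width 2, which upper-bounds the treewidth. For the lower bound, G contains the cycle 5–1–0–3–5, so G is not a forest; only forests have treewidth ≤ 1, hence tw(G) ≥ 2. Hence tw(G) = 2 exactly.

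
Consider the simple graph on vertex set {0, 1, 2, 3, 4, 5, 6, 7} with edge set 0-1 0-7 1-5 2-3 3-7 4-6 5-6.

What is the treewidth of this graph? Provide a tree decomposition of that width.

Treewidth 1.
One such decomposition:
Bags: B1 = {2, 3}  B2 = {3, 7}  B3 = {0, 7}  B4 = {0, 1}  B5 = {1, 5}  B6 = {5, 6}  B7 = {4, 6}
Tree: B1–B2, B2–B3, B3–B4, B4–B5, B5–B6, B6–B7

Each bag holds 2 vertices, so the decomposition has width 1, which upper-bounds the treewidth. Any graph with an edge has treewidth ≥ 1, and G has the edge 2–3. The upper and lower bounds meet at 1, so that is the treewidth.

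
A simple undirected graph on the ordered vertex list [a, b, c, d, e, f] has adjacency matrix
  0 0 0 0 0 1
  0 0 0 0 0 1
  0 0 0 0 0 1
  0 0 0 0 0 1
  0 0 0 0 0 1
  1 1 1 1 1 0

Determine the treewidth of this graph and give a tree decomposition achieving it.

Treewidth 1.
One optimal decomposition is:
Bags: B1 = {e, f}  B2 = {b, f}  B3 = {d, f}  B4 = {c, f}  B5 = {a, f}
Tree: B1–B2, B2–B3, B2–B4, B3–B5

Every bag has size at most 2, so the width is 2 − 1 = 1 and tw(G) ≤ 1. G has an edge, so its treewidth is at least 1. The upper and lower bounds meet at 1, so that is the treewidth.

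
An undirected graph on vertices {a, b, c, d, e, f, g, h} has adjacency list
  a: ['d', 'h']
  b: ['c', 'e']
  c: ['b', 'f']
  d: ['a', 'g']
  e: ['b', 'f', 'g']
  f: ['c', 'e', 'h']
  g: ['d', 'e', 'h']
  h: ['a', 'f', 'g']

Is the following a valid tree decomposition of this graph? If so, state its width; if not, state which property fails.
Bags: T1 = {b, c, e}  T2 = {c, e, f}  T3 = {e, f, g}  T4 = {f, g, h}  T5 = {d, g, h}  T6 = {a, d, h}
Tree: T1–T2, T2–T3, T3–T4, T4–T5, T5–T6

Yes; width 2.

Every vertex of G appears in some bag (union = {a, b, c, d, e, f, g, h}); every edge is covered by a bag; and for each vertex v the set of bags containing v is connected in the bag tree. The decomposition is therefore valid. The largest bag has 3 vertices, so the width is 2.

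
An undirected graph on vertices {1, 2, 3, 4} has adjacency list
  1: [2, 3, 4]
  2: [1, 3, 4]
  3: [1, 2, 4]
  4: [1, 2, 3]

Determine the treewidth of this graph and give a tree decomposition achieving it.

A single bag containing all 4 vertices is trivially a valid decomposition of width 3. For the lower bound, the 4 vertices {1, 2, 3, 4} are pairwise adjacent, and any tree decomposition puts a clique entirely inside one bag — forcing width ≥ 3. Therefore the treewidth is 3.

Treewidth 3.
One such decomposition:
Bags: B1 = {1, 2, 3, 4}
Tree: (single bag)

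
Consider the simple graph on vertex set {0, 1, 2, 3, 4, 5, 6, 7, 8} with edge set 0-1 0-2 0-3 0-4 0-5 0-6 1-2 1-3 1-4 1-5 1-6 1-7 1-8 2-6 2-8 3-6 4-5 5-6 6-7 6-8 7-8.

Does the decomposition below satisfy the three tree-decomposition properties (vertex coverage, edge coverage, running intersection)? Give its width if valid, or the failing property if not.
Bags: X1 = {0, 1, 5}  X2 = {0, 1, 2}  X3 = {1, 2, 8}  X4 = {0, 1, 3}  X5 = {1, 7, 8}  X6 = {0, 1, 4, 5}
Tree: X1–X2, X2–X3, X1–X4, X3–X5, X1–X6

No — vertex 6 appears in no bag.

A tree decomposition must satisfy three properties: every vertex lies in some bag; for every edge, both endpoints lie together in some bag; and for every vertex, the bags containing it form a connected subtree. Here vertex 6 appears in no bag, so the decomposition is invalid.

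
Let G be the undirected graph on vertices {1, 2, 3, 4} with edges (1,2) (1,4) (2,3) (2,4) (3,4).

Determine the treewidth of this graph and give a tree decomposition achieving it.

The largest bag has 3 vertices, giving width 2; this decomposition certifies tw(G) ≤ 2. On the other hand G contains the 3-clique {1, 2, 4}. A clique must lie in a single bag of any decomposition, so no decomposition can have width below 2. Therefore the treewidth is 2.

Treewidth 2.
One such decomposition:
Bags: B1 = {2, 3, 4}  B2 = {1, 2, 4}
Tree: B1–B2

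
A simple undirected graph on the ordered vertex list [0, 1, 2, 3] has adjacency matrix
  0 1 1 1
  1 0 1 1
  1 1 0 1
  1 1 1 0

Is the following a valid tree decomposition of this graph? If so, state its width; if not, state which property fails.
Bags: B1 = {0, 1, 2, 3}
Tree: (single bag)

Yes; width 3.

Every vertex of G appears in some bag (union = {0, 1, 2, 3}); every edge is covered by a bag; and for each vertex v the set of bags containing v is connected in the bag tree. The decomposition is therefore valid. The largest bag has 4 vertices, so the width is 3.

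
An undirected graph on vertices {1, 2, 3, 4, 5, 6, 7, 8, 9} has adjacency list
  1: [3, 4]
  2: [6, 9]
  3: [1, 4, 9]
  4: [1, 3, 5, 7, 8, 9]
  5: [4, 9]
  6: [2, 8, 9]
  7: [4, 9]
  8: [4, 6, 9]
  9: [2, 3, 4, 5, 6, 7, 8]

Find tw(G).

A width-2 tree decomposition is:
Bags: B1 = {4, 5, 9}  B2 = {4, 8, 9}  B3 = {6, 8, 9}  B4 = {4, 7, 9}  B5 = {3, 4, 9}  B6 = {1, 3, 4}  B7 = {2, 6, 9}
Tree: B1–B2, B2–B3, B2–B4, B2–B5, B5–B6, B3–B7
The largest bag has 3 vertices, giving width 2; this decomposition certifies tw(G) ≤ 2. On the other hand G contains the 3-clique {1, 3, 4}. A clique must lie in a single bag of any decomposition, so no decomposition can have width below 2. Therefore the treewidth is 2.

2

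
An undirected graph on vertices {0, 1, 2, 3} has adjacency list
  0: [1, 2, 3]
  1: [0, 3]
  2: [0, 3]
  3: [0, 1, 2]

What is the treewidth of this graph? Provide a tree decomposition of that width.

The largest bag has 3 vertices, giving width 2; this decomposition certifies tw(G) ≤ 2. On the other hand G contains the 3-clique {0, 1, 3}. A clique must lie in a single bag of any decomposition, so no decomposition can have width below 2. Combining the bounds, tw(G) = 2.

Treewidth 2.
One such decomposition:
Bags: B1 = {0, 2, 3}  B2 = {0, 1, 3}
Tree: B1–B2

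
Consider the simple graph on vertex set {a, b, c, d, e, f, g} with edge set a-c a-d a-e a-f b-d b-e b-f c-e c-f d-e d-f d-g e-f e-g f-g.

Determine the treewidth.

3

A width-3 tree decomposition is:
Bags: B1 = {d, e, f, g}  B2 = {b, d, e, f}  B3 = {a, d, e, f}  B4 = {a, c, e, f}
Tree: B1–B2, B1–B3, B3–B4
The largest bag has 4 vertices, giving width 3; this decomposition certifies tw(G) ≤ 3. On the other hand G contains the 4-clique {d, e, f, g}. A clique must lie in a single bag of any decomposition, so no decomposition can have width below 3. The upper and lower bounds meet at 3, so that is the treewidth.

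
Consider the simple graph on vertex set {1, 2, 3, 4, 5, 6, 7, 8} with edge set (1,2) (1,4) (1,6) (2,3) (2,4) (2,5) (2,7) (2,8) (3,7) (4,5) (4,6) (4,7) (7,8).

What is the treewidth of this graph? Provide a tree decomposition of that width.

Treewidth 2.
Bags: B1 = {2, 4, 7}  B2 = {2, 3, 7}  B3 = {2, 7, 8}  B4 = {1, 2, 4}  B5 = {1, 4, 6}  B6 = {2, 4, 5}
Tree: B1–B2, B2–B3, B1–B4, B4–B5, B1–B6

The largest bag has 3 vertices, giving width 2; this decomposition certifies tw(G) ≤ 2. On the other hand G contains the 3-clique {2, 7, 8}. A clique must lie in a single bag of any decomposition, so no decomposition can have width below 2. Combining the bounds, tw(G) = 2.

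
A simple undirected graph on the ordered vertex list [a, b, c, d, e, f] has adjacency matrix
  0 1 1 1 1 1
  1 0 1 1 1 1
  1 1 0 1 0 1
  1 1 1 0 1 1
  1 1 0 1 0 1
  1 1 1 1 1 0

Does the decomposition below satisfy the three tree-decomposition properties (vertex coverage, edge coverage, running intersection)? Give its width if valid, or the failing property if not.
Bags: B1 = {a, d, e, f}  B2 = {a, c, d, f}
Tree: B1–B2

A tree decomposition must satisfy three properties: every vertex lies in some bag; for every edge, both endpoints lie together in some bag; and for every vertex, the bags containing it form a connected subtree. Here vertex b appears in no bag, so the decomposition is invalid.

No — vertex b appears in no bag.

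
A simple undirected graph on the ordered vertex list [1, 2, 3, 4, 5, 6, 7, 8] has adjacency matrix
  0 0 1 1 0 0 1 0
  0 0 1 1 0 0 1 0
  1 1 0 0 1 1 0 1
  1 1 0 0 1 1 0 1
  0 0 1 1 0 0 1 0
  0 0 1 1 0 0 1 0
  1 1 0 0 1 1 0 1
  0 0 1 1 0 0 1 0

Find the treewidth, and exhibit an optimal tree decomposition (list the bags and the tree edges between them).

Treewidth 3.
One such decomposition:
Bags: B1 = {3, 4, 6, 7}  B2 = {3, 4, 5, 7}  B3 = {2, 3, 4, 7}  B4 = {3, 4, 7, 8}  B5 = {1, 3, 4, 7}
Tree: B1–B2, B2–B3, B3–B4, B4–B5

Every bag has size at most 4, so the width is 4 − 1 = 3 and tw(G) ≤ 3. For the lower bound: the 4 vertex sets {6,7}, {4,5}, {3}, {2} are disjoint, each induces a connected subgraph, and every pair is joined by at least one edge of G. Contracting each set to a single vertex therefore yields K_{4} as a minor, and since treewidth is minor-monotone, tw(G) ≥ tw(K_{4}) = 3. Hence tw(G) = 3 exactly.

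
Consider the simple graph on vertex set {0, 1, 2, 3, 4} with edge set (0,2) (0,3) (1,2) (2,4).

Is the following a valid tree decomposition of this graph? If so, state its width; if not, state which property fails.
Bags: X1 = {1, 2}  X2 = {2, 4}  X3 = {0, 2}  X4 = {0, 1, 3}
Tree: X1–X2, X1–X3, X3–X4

A tree decomposition must satisfy three properties: every vertex lies in some bag; for every edge, both endpoints lie together in some bag; and for every vertex, the bags containing it form a connected subtree. Here bags containing vertex 1 are not connected in the tree, so the decomposition is invalid.

No — bags containing vertex 1 are not connected in the tree.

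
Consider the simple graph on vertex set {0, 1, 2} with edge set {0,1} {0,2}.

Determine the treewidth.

A width-1 tree decomposition is:
Bags: B1 = {0, 1}  B2 = {0, 2}
Tree: B1–B2
Each bag holds 2 vertices, so the decomposition has width 1, which upper-bounds the treewidth. Since G has at least one edge (e.g. 0–1), it is not an edgeless graph, so tw(G) ≥ 1. Hence tw(G) = 1 exactly.

1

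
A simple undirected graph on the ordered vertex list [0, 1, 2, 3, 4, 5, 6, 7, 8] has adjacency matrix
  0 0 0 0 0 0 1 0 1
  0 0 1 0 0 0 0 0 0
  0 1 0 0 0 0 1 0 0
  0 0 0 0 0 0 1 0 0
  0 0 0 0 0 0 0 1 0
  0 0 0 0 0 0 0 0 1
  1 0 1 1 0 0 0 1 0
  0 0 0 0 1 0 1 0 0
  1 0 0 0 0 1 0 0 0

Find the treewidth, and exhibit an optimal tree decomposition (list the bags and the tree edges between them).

Treewidth 1.
One such decomposition:
Bags: B1 = {5, 8}  B2 = {0, 8}  B3 = {0, 6}  B4 = {6, 7}  B5 = {3, 6}  B6 = {2, 6}  B7 = {1, 2}  B8 = {4, 7}
Tree: B1–B2, B2–B3, B3–B4, B4–B5, B4–B6, B6–B7, B4–B8

Every bag has size at most 2, so the width is 2 − 1 = 1 and tw(G) ≤ 1. G has an edge, so its treewidth is at least 1. Therefore the treewidth is 1.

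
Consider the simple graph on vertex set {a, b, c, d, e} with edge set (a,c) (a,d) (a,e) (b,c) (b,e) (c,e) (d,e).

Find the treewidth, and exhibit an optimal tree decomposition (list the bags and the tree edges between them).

Treewidth 2.
One optimal decomposition is:
Bags: B1 = {b, c, e}  B2 = {a, c, e}  B3 = {a, d, e}
Tree: B1–B2, B2–B3

The largest bag has 3 vertices, giving width 2; this decomposition certifies tw(G) ≤ 2. Conversely, {a, d, e} is a clique of size 3, and the vertices of any clique must share a bag in every tree decomposition; so some bag has ≥ 3 vertices and tw(G) ≥ 2. The upper and lower bounds meet at 2, so that is the treewidth.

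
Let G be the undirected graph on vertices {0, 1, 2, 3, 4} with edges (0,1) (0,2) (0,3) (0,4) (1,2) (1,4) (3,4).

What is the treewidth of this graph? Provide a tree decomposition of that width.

Treewidth 2.
One such decomposition:
Bags: B1 = {0, 1, 4}  B2 = {0, 3, 4}  B3 = {0, 1, 2}
Tree: B1–B2, B1–B3

The largest bag has 3 vertices, giving width 2; this decomposition certifies tw(G) ≤ 2. Conversely, {0, 1, 2} is a clique of size 3, and the vertices of any clique must share a bag in every tree decomposition; so some bag has ≥ 3 vertices and tw(G) ≥ 2. Therefore the treewidth is 2.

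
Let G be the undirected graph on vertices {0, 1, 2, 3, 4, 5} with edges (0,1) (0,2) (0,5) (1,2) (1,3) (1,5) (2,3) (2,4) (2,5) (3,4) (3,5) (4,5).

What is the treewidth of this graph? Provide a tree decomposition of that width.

The largest bag has 4 vertices, giving width 3; this decomposition certifies tw(G) ≤ 3. Conversely, {0, 1, 2, 5} is a clique of size 4, and the vertices of any clique must share a bag in every tree decomposition; so some bag has ≥ 4 vertices and tw(G) ≥ 3. Combining the bounds, tw(G) = 3.

Treewidth 3.
One optimal decomposition is:
Bags: B1 = {0, 1, 2, 5}  B2 = {1, 2, 3, 5}  B3 = {2, 3, 4, 5}
Tree: B1–B2, B2–B3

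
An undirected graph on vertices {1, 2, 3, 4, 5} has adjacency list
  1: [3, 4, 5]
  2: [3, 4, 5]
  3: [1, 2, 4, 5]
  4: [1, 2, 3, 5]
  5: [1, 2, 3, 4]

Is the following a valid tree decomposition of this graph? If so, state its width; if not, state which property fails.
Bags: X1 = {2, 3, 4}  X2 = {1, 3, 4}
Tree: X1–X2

A tree decomposition must satisfy three properties: every vertex lies in some bag; for every edge, both endpoints lie together in some bag; and for every vertex, the bags containing it form a connected subtree. Here vertex 5 appears in no bag, so the decomposition is invalid.

No — vertex 5 appears in no bag.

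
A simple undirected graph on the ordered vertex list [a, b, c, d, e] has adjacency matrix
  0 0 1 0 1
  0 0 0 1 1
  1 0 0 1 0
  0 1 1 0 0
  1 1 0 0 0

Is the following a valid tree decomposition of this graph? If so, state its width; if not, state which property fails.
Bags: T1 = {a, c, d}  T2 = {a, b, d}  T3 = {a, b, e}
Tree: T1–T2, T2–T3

Checking the three conditions: (i) the bags cover all of {a, b, c, d, e}; (ii) for each edge, some bag contains both endpoints; (iii) the bags containing any fixed vertex form a subtree. All hold, so the decomposition is valid with width 3 − 1 = 2.

Yes; width 2.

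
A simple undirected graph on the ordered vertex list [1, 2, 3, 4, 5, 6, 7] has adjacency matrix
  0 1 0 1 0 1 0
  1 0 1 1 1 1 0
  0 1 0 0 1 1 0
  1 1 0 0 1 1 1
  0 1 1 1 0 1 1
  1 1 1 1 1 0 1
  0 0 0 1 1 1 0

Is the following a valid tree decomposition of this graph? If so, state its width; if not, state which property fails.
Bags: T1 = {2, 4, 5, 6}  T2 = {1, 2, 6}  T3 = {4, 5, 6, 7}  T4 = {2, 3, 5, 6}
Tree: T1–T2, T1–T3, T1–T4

No — edge (4,1) lies in no bag.

A tree decomposition must satisfy three properties: every vertex lies in some bag; for every edge, both endpoints lie together in some bag; and for every vertex, the bags containing it form a connected subtree. Here edge (4,1) lies in no bag, so the decomposition is invalid.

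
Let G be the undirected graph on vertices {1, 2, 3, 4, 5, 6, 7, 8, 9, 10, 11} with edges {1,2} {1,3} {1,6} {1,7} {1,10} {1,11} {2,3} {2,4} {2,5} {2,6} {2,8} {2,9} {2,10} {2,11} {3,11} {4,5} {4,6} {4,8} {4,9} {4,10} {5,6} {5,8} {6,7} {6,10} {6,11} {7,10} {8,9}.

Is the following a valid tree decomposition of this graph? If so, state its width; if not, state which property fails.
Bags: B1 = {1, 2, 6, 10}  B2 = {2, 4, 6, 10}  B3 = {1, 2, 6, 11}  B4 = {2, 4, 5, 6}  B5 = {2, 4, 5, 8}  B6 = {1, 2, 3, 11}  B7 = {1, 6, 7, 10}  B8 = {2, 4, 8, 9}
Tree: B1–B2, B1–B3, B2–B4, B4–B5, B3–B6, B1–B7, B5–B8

Yes; width 3.

Vertex coverage: the bags together contain {1, 2, 3, 4, 5, 6, 7, 8, 9, 10, 11}, the full vertex set. Edge coverage: each edge of G has both endpoints in at least one bag. Running intersection: for every vertex, the bags containing it form a connected subtree. All three properties hold, so this is a valid tree decomposition of width max|bag| − 1 = 3, and hence tw(G) ≤ 3.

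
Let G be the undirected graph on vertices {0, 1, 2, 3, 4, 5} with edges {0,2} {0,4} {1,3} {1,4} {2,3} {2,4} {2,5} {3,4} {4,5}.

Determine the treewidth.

A width-2 tree decomposition is:
Bags: B1 = {2, 3, 4}  B2 = {2, 4, 5}  B3 = {1, 3, 4}  B4 = {0, 2, 4}
Tree: B1–B2, B1–B3, B1–B4
The largest bag has 3 vertices, giving width 2; this decomposition certifies tw(G) ≤ 2. For the lower bound, the 3 vertices {1, 3, 4} are pairwise adjacent, and any tree decomposition puts a clique entirely inside one bag — forcing width ≥ 2. Hence tw(G) = 2 exactly.

2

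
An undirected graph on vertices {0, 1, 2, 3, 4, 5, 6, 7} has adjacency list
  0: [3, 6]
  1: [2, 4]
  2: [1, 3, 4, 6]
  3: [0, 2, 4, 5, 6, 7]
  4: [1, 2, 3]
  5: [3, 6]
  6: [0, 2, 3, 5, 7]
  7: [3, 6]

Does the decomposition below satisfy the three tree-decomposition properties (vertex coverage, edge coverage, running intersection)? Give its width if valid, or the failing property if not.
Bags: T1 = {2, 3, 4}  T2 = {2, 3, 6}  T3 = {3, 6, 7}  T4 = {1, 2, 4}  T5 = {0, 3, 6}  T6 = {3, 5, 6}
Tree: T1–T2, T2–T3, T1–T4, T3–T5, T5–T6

Checking the three conditions: (i) the bags cover all of {0, 1, 2, 3, 4, 5, 6, 7}; (ii) for each edge, some bag contains both endpoints; (iii) the bags containing any fixed vertex form a subtree. All hold, so the decomposition is valid with width 3 − 1 = 2.

Yes; width 2.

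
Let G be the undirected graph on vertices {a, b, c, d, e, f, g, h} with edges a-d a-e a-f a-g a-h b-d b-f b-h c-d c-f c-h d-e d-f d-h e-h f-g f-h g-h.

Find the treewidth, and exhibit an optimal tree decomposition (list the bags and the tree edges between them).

Every bag has size at most 4, so the width is 4 − 1 = 3 and tw(G) ≤ 3. For the lower bound, the 4 vertices {a, d, e, h} are pairwise adjacent, and any tree decomposition puts a clique entirely inside one bag — forcing width ≥ 3. The upper and lower bounds meet at 3, so that is the treewidth.

Treewidth 3.
One such decomposition:
Bags: B1 = {b, d, f, h}  B2 = {a, d, f, h}  B3 = {c, d, f, h}  B4 = {a, f, g, h}  B5 = {a, d, e, h}
Tree: B1–B2, B2–B3, B2–B4, B2–B5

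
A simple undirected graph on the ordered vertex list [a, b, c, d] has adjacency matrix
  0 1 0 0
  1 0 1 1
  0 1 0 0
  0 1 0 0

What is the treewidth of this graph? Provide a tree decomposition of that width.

Treewidth 1.
Bags: B1 = {a, b}  B2 = {b, c}  B3 = {b, d}
Tree: B1–B2, B1–B3

The largest bag has 2 vertices, giving width 1; this decomposition certifies tw(G) ≤ 1. Any graph with an edge has treewidth ≥ 1, and G has the edge b–a. Combining the bounds, tw(G) = 1.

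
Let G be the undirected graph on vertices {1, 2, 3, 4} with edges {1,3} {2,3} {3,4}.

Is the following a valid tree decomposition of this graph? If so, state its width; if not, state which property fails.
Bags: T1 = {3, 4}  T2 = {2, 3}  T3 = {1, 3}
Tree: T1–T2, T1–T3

Yes; width 1.

Every vertex of G appears in some bag (union = {1, 2, 3, 4}); every edge is covered by a bag; and for each vertex v the set of bags containing v is connected in the bag tree. The decomposition is therefore valid. The largest bag has 2 vertices, so the width is 1.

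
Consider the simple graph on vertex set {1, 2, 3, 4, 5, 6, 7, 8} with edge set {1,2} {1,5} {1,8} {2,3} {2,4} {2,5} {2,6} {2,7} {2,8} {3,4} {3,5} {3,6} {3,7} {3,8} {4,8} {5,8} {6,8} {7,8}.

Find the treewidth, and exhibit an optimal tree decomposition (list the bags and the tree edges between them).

Each bag holds 4 vertices, so the decomposition has width 3, which upper-bounds the treewidth. Conversely, {1, 2, 5, 8} is a clique of size 4, and the vertices of any clique must share a bag in every tree decomposition; so some bag has ≥ 4 vertices and tw(G) ≥ 3. Hence tw(G) = 3 exactly.

Treewidth 3.
Bags: B1 = {2, 3, 6, 8}  B2 = {2, 3, 7, 8}  B3 = {2, 3, 4, 8}  B4 = {2, 3, 5, 8}  B5 = {1, 2, 5, 8}
Tree: B1–B2, B2–B3, B3–B4, B4–B5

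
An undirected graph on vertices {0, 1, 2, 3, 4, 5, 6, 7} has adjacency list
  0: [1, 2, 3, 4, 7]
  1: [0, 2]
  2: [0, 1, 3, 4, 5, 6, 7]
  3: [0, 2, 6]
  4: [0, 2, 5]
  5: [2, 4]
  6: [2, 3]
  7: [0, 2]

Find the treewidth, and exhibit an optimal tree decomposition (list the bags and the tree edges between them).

Each bag holds 3 vertices, so the decomposition has width 2, which upper-bounds the treewidth. On the other hand G contains the 3-clique {0, 1, 2}. A clique must lie in a single bag of any decomposition, so no decomposition can have width below 2. Therefore the treewidth is 2.

Treewidth 2.
One optimal decomposition is:
Bags: B1 = {0, 2, 7}  B2 = {0, 2, 3}  B3 = {0, 2, 4}  B4 = {0, 1, 2}  B5 = {2, 3, 6}  B6 = {2, 4, 5}
Tree: B1–B2, B2–B3, B3–B4, B2–B5, B3–B6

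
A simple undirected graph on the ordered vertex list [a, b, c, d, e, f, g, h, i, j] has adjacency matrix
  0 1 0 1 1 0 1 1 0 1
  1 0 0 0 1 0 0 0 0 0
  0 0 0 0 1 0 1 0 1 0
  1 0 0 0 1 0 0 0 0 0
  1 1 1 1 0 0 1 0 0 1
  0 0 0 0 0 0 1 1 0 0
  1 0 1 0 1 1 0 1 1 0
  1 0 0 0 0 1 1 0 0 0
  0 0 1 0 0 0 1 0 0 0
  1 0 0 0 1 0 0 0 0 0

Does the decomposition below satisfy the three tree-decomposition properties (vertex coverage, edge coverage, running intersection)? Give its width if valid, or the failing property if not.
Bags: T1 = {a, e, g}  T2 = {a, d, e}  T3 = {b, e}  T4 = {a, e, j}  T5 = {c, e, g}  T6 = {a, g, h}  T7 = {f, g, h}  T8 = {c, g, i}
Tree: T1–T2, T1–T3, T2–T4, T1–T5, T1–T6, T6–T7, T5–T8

A tree decomposition must satisfy three properties: every vertex lies in some bag; for every edge, both endpoints lie together in some bag; and for every vertex, the bags containing it form a connected subtree. Here edge (a,b) lies in no bag, so the decomposition is invalid.

No — edge (a,b) lies in no bag.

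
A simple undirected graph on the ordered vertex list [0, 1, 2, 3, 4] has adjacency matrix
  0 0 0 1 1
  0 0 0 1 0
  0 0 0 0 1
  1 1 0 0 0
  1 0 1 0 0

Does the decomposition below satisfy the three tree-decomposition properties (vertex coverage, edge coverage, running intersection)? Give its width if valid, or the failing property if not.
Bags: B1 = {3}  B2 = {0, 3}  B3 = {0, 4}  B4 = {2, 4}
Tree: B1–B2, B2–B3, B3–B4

A tree decomposition must satisfy three properties: every vertex lies in some bag; for every edge, both endpoints lie together in some bag; and for every vertex, the bags containing it form a connected subtree. Here vertex 1 appears in no bag, so the decomposition is invalid.

No — vertex 1 appears in no bag.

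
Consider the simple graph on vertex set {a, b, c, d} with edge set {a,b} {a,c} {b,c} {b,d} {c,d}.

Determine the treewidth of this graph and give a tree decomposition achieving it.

Each bag holds 3 vertices, so the decomposition has width 2, which upper-bounds the treewidth. On the other hand G contains the 3-clique {b, c, d}. A clique must lie in a single bag of any decomposition, so no decomposition can have width below 2. The upper and lower bounds meet at 2, so that is the treewidth.

Treewidth 2.
Bags: B1 = {a, b, c}  B2 = {b, c, d}
Tree: B1–B2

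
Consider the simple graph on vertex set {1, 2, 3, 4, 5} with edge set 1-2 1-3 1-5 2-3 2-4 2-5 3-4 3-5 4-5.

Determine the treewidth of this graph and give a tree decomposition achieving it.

The largest bag has 4 vertices, giving width 3; this decomposition certifies tw(G) ≤ 3. Conversely, {1, 2, 3, 5} is a clique of size 4, and the vertices of any clique must share a bag in every tree decomposition; so some bag has ≥ 4 vertices and tw(G) ≥ 3. Therefore the treewidth is 3.

Treewidth 3.
One optimal decomposition is:
Bags: B1 = {2, 3, 4, 5}  B2 = {1, 2, 3, 5}
Tree: B1–B2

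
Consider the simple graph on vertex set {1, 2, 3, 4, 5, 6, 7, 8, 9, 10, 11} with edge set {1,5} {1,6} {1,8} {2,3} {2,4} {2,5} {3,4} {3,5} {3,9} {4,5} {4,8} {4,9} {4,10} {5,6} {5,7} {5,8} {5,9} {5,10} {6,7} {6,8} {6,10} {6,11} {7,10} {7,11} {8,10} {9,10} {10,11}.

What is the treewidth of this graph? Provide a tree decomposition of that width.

The largest bag has 4 vertices, giving width 3; this decomposition certifies tw(G) ≤ 3. For the lower bound, the 4 vertices {6, 7, 10, 11} are pairwise adjacent, and any tree decomposition puts a clique entirely inside one bag — forcing width ≥ 3. Hence tw(G) = 3 exactly.

Treewidth 3.
One optimal decomposition is:
Bags: B1 = {4, 5, 9, 10}  B2 = {4, 5, 8, 10}  B3 = {5, 6, 8, 10}  B4 = {1, 5, 6, 8}  B5 = {5, 6, 7, 10}  B6 = {6, 7, 10, 11}  B7 = {3, 4, 5, 9}  B8 = {2, 3, 4, 5}
Tree: B1–B2, B2–B3, B3–B4, B3–B5, B5–B6, B1–B7, B7–B8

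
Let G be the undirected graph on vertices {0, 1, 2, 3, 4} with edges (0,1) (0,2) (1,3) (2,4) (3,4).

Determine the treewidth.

A width-2 tree decomposition is:
Bags: B1 = {0, 1, 2}  B2 = {1, 2, 4}  B3 = {1, 3, 4}
Tree: B1–B2, B2–B3
The largest bag has 3 vertices, giving width 2; this decomposition certifies tw(G) ≤ 2. For the lower bound, G contains the cycle 1–0–2–4–3–1, so G is not a forest; only forests have treewidth ≤ 1, hence tw(G) ≥ 2. The upper and lower bounds meet at 2, so that is the treewidth.

2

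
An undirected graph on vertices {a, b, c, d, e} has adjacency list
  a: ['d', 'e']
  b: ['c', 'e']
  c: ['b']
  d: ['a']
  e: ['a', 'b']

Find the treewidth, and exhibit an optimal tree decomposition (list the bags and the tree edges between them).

The largest bag has 2 vertices, giving width 1; this decomposition certifies tw(G) ≤ 1. Any graph with an edge has treewidth ≥ 1, and G has the edge c–b. Therefore the treewidth is 1.

Treewidth 1.
Bags: B1 = {b, c}  B2 = {b, e}  B3 = {a, e}  B4 = {a, d}
Tree: B1–B2, B2–B3, B3–B4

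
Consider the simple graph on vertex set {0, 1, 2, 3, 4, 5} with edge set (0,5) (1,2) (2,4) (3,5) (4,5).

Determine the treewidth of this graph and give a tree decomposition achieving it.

Treewidth 1.
One optimal decomposition is:
Bags: B1 = {1, 2}  B2 = {2, 4}  B3 = {4, 5}  B4 = {3, 5}  B5 = {0, 5}
Tree: B1–B2, B2–B3, B3–B4, B4–B5

The largest bag has 2 vertices, giving width 1; this decomposition certifies tw(G) ≤ 1. G has an edge, so its treewidth is at least 1. The upper and lower bounds meet at 1, so that is the treewidth.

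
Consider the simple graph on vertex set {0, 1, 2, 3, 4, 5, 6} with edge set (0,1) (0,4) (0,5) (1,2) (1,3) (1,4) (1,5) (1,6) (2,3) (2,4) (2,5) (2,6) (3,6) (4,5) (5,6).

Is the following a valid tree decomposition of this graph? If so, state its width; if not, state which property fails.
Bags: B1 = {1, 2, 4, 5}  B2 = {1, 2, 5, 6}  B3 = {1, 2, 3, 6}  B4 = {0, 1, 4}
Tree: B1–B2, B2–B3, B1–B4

A tree decomposition must satisfy three properties: every vertex lies in some bag; for every edge, both endpoints lie together in some bag; and for every vertex, the bags containing it form a connected subtree. Here edge (5,0) lies in no bag, so the decomposition is invalid.

No — edge (5,0) lies in no bag.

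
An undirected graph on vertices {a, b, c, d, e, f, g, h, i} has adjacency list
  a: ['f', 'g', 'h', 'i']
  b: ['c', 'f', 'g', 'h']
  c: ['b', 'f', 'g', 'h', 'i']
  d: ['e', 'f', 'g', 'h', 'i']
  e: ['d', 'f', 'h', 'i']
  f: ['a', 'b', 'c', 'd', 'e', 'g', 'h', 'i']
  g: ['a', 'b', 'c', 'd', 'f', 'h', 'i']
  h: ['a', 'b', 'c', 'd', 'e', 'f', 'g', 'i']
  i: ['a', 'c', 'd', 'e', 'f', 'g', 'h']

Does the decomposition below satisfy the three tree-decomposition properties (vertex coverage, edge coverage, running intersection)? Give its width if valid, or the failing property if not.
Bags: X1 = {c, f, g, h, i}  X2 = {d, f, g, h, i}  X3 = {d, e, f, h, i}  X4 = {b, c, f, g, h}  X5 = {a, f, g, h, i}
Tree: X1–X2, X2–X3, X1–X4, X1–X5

Vertex coverage: the bags together contain {a, b, c, d, e, f, g, h, i}, the full vertex set. Edge coverage: each edge of G has both endpoints in at least one bag. Running intersection: for every vertex, the bags containing it form a connected subtree. All three properties hold, so this is a valid tree decomposition of width max|bag| − 1 = 4, and hence tw(G) ≤ 4.

Yes; width 4.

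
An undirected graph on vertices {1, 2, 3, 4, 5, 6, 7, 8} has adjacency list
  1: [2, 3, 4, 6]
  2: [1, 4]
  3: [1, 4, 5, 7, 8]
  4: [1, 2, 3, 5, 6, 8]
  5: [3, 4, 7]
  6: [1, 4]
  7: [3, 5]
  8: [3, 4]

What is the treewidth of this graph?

A width-2 tree decomposition is:
Bags: B1 = {1, 2, 4}  B2 = {1, 3, 4}  B3 = {3, 4, 5}  B4 = {3, 4, 8}  B5 = {1, 4, 6}  B6 = {3, 5, 7}
Tree: B1–B2, B2–B3, B2–B4, B1–B5, B3–B6
Each bag holds 3 vertices, so the decomposition has width 2, which upper-bounds the treewidth. Conversely, {3, 4, 8} is a clique of size 3, and the vertices of any clique must share a bag in every tree decomposition; so some bag has ≥ 3 vertices and tw(G) ≥ 2. The upper and lower bounds meet at 2, so that is the treewidth.

2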